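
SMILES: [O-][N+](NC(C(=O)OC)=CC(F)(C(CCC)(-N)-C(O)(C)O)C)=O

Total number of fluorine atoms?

The symbol for fluorine appears 1 time in the SMILES.

1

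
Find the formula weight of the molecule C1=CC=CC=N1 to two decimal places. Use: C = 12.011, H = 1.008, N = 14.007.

79.10

Molecular formula: C5H5N.
M = 5×12.011 + 5×1.008 + 1×14.007 = 79.10 g/mol.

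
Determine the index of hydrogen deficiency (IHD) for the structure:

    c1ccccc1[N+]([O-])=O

5

Molecular formula from the SMILES: C6H5NO2.
DoU = (2C + 2 + N − H − X)/2 = (2·6 + 2 + 1 − 5 − 0)/2 = 10/2 = 5.
(Structurally: 1 ring(s) + 4 π bond(s) = 5.)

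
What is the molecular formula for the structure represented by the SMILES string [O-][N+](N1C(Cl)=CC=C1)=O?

Heavy atoms from the SMILES: 4 C, 1 Cl, 2 N, 2 O.
Implicit hydrogens by atom environment:
  3 × C (aromatic): 1 H each → 3
  1 × C (aromatic): no H
  1 × Cl: no H
  1 × N (aromatic): no H
  1 × N (charge +1): no H
  1 × O: no H
  1 × O (charge -1): no H
  Total hydrogens = 3.
Molecular formula: C4H3ClN2O2

C4H3ClN2O2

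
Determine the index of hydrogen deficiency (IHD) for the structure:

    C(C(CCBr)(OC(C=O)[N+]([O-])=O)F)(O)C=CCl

Molecular formula from the SMILES: C8H10BrClFNO5.
DoU = (2C + 2 + N − H − X)/2 = (2·8 + 2 + 1 − 10 − 3)/2 = 6/2 = 3.
(Structurally: 0 ring(s) + 3 π bond(s) = 3.)

3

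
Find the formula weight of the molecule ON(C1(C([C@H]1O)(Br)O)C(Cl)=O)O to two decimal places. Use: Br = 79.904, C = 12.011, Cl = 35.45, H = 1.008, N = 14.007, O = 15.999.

Molecular formula: C4H5BrClNO5.
M = 1×79.904 + 4×12.011 + 1×35.45 + 5×1.008 + 1×14.007 + 5×15.999 = 262.44 g/mol.

262.44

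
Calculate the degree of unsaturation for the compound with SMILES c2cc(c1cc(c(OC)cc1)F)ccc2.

8

Molecular formula from the SMILES: C13H11FO.
DoU = (2C + 2 + N − H − X)/2 = (2·13 + 2 + 0 − 11 − 1)/2 = 16/2 = 8.
(Structurally: 2 ring(s) + 6 π bond(s) = 8.)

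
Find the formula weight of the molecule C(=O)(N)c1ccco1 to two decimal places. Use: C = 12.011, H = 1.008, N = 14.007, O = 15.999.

111.10

Molecular formula: C5H5NO2.
M = 5×12.011 + 5×1.008 + 1×14.007 + 2×15.999 = 111.10 g/mol.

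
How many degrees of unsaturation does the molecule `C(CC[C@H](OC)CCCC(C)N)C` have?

Molecular formula from the SMILES: C11H25NO.
DoU = (2C + 2 + N − H − X)/2 = (2·11 + 2 + 1 − 25 − 0)/2 = 0/2 = 0.
(Structurally: 0 ring(s) + 0 π bond(s) = 0.)

0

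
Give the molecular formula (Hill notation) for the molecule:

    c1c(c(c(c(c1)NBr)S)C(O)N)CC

C9H13BrN2OS

Heavy atoms from the SMILES: 1 Br, 9 C, 2 N, 1 O, 1 S.
Implicit hydrogens by atom environment:
  4 × C (aromatic): no H
  2 × C (aromatic): 1 H each → 2
  1 × Br: no H
  1 × C: 3 H
  1 × C: 2 H
  1 × C: 1 H
  1 × N: 2 H
  1 × N: 1 H
  1 × O: 1 H
  1 × S: 1 H
  Total hydrogens = 13.
Molecular formula: C9H13BrN2OS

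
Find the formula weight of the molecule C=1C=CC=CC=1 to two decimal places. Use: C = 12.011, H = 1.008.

Molecular formula: C6H6.
M = 6×12.011 + 6×1.008 = 78.11 g/mol.

78.11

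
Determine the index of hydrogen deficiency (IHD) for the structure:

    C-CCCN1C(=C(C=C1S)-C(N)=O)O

Molecular formula from the SMILES: C9H14N2O2S.
DoU = (2C + 2 + N − H − X)/2 = (2·9 + 2 + 2 − 14 − 0)/2 = 8/2 = 4.
(Structurally: 1 ring(s) + 3 π bond(s) = 4.)

4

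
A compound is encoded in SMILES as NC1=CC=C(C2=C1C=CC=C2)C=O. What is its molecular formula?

C11H9NO

Heavy atoms from the SMILES: 11 C, 1 N, 1 O.
Implicit hydrogens by atom environment:
  6 × C (aromatic): 1 H each → 6
  4 × C (aromatic): no H
  1 × C: 1 H
  1 × N: 2 H
  1 × O: no H
  Total hydrogens = 9.
Molecular formula: C11H9NO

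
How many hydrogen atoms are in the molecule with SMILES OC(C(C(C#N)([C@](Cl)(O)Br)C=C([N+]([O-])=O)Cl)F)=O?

Hydrogens are implicit in SMILES; fill each atom to its normal valence:
  5 × C: no H
  2 × C: 1 H each → 2
  2 × Cl: no H
  2 × O: 1 H each → 2
  2 × O: no H
  1 × Br: no H
  1 × F: no H
  1 × N: no H
  1 × N (charge +1): no H
  1 × O (charge -1): no H
  Total hydrogens = 4.

4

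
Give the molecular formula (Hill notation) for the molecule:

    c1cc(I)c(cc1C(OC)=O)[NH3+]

C8H9INO2+

Heavy atoms from the SMILES: 8 C, 1 I, 1 N, 2 O.
Implicit hydrogens by atom environment:
  3 × C (aromatic): 1 H each → 3
  3 × C (aromatic): no H
  2 × O: no H
  1 × C: 3 H
  1 × C: no H
  1 × I: no H
  1 × N (charge +1): 3 H
  Total hydrogens = 9.
Net charge +1.
Molecular formula: C8H9INO2+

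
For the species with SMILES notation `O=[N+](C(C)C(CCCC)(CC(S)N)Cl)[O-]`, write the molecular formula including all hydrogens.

Heavy atoms from the SMILES: 9 C, 1 Cl, 2 N, 2 O, 1 S.
Implicit hydrogens by atom environment:
  4 × C: 2 H each → 8
  2 × C: 3 H each → 6
  2 × C: 1 H each → 2
  1 × C: no H
  1 × Cl: no H
  1 × N: 2 H
  1 × N (charge +1): no H
  1 × O: no H
  1 × O (charge -1): no H
  1 × S: 1 H
  Total hydrogens = 19.
Molecular formula: C9H19ClN2O2S

C9H19ClN2O2S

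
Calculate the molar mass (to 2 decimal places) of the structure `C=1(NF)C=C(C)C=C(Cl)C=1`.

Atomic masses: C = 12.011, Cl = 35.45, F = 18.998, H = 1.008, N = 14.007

159.59

Molecular formula: C7H7ClFN.
M = 7×12.011 + 1×35.45 + 1×18.998 + 7×1.008 + 1×14.007 = 159.59 g/mol.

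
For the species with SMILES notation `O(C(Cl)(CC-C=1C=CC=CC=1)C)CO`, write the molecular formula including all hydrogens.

Heavy atoms from the SMILES: 11 C, 1 Cl, 2 O.
Implicit hydrogens by atom environment:
  5 × C (aromatic): 1 H each → 5
  3 × C: 2 H each → 6
  1 × C: 3 H
  1 × C: no H
  1 × C (aromatic): no H
  1 × Cl: no H
  1 × O: 1 H
  1 × O: no H
  Total hydrogens = 15.
Molecular formula: C11H15ClO2

C11H15ClO2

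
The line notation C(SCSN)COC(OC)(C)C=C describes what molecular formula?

C8H17NO2S2

Heavy atoms from the SMILES: 8 C, 1 N, 2 O, 2 S.
Implicit hydrogens by atom environment:
  4 × C: 2 H each → 8
  2 × C: 3 H each → 6
  2 × O: no H
  2 × S: no H
  1 × C: 1 H
  1 × C: no H
  1 × N: 2 H
  Total hydrogens = 17.
Molecular formula: C8H17NO2S2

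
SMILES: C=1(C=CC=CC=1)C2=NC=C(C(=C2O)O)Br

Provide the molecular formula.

Heavy atoms from the SMILES: 1 Br, 11 C, 1 N, 2 O.
Implicit hydrogens by atom environment:
  6 × C (aromatic): 1 H each → 6
  5 × C (aromatic): no H
  2 × O: 1 H each → 2
  1 × Br: no H
  1 × N (aromatic): no H
  Total hydrogens = 8.
Molecular formula: C11H8BrNO2

C11H8BrNO2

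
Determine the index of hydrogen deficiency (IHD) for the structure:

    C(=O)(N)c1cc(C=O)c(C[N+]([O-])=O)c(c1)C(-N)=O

8

Molecular formula from the SMILES: C10H9N3O5.
DoU = (2C + 2 + N − H − X)/2 = (2·10 + 2 + 3 − 9 − 0)/2 = 16/2 = 8.
(Structurally: 1 ring(s) + 7 π bond(s) = 8.)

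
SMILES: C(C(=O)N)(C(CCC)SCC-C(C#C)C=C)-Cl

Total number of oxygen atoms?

1

The symbol for oxygen appears 1 time in the SMILES.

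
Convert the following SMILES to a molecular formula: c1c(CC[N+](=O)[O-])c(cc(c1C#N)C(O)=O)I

C10H7IN2O4

Heavy atoms from the SMILES: 10 C, 1 I, 2 N, 4 O.
Implicit hydrogens by atom environment:
  4 × C (aromatic): no H
  2 × C: 2 H each → 4
  2 × C (aromatic): 1 H each → 2
  2 × C: no H
  2 × O: no H
  1 × I: no H
  1 × N (charge +1): no H
  1 × N: no H
  1 × O: 1 H
  1 × O (charge -1): no H
  Total hydrogens = 7.
Molecular formula: C10H7IN2O4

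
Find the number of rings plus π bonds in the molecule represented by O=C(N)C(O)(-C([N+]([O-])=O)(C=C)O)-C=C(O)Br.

4

Molecular formula from the SMILES: C7H9BrN2O6.
DoU = (2C + 2 + N − H − X)/2 = (2·7 + 2 + 2 − 9 − 1)/2 = 8/2 = 4.
(Structurally: 0 ring(s) + 4 π bond(s) = 4.)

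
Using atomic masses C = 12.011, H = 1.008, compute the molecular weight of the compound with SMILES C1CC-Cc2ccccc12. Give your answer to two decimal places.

Molecular formula: C10H12.
M = 10×12.011 + 12×1.008 = 132.21 g/mol.

132.21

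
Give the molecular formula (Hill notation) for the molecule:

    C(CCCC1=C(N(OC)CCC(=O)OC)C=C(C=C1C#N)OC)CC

Heavy atoms from the SMILES: 19 C, 2 N, 4 O.
Implicit hydrogens by atom environment:
  7 × C: 2 H each → 14
  4 × C: 3 H each → 12
  4 × C (aromatic): no H
  4 × O: no H
  2 × C (aromatic): 1 H each → 2
  2 × C: no H
  2 × N: no H
  Total hydrogens = 28.
Molecular formula: C19H28N2O4

C19H28N2O4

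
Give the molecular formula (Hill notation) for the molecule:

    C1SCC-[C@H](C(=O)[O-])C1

Heavy atoms from the SMILES: 6 C, 2 O, 1 S.
Implicit hydrogens by atom environment:
  4 × C: 2 H each → 8
  1 × C: 1 H
  1 × C: no H
  1 × O: no H
  1 × O (charge -1): no H
  1 × S: no H
  Total hydrogens = 9.
Net charge -1.
Molecular formula: C6H9O2S-

C6H9O2S-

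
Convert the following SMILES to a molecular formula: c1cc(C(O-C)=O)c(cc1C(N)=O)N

Heavy atoms from the SMILES: 9 C, 2 N, 3 O.
Implicit hydrogens by atom environment:
  3 × C (aromatic): 1 H each → 3
  3 × C (aromatic): no H
  3 × O: no H
  2 × C: no H
  2 × N: 2 H each → 4
  1 × C: 3 H
  Total hydrogens = 10.
Molecular formula: C9H10N2O3

C9H10N2O3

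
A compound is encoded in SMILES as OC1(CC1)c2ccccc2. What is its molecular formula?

Heavy atoms from the SMILES: 9 C, 1 O.
Implicit hydrogens by atom environment:
  5 × C (aromatic): 1 H each → 5
  2 × C: 2 H each → 4
  1 × C: no H
  1 × C (aromatic): no H
  1 × O: 1 H
  Total hydrogens = 10.
Molecular formula: C9H10O

C9H10O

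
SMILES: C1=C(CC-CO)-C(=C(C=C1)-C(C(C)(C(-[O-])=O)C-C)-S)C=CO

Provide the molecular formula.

C17H23O4S-

Heavy atoms from the SMILES: 17 C, 4 O, 1 S.
Implicit hydrogens by atom environment:
  4 × C: 2 H each → 8
  3 × C (aromatic): 1 H each → 3
  3 × C: 1 H each → 3
  3 × C (aromatic): no H
  2 × C: 3 H each → 6
  2 × C: no H
  2 × O: 1 H each → 2
  1 × O: no H
  1 × O (charge -1): no H
  1 × S: 1 H
  Total hydrogens = 23.
Net charge -1.
Molecular formula: C17H23O4S-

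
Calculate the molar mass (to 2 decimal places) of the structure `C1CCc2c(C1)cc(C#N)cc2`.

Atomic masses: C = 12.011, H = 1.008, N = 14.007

157.22

Molecular formula: C11H11N.
M = 11×12.011 + 11×1.008 + 1×14.007 = 157.22 g/mol.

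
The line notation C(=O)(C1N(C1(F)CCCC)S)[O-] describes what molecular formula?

C7H11FNO2S-

Heavy atoms from the SMILES: 7 C, 1 F, 1 N, 2 O, 1 S.
Implicit hydrogens by atom environment:
  3 × C: 2 H each → 6
  2 × C: no H
  1 × C: 3 H
  1 × C: 1 H
  1 × F: no H
  1 × N: no H
  1 × O: no H
  1 × O (charge -1): no H
  1 × S: 1 H
  Total hydrogens = 11.
Net charge -1.
Molecular formula: C7H11FNO2S-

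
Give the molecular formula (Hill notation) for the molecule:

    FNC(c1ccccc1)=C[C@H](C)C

C11H14FN

Heavy atoms from the SMILES: 11 C, 1 F, 1 N.
Implicit hydrogens by atom environment:
  5 × C (aromatic): 1 H each → 5
  2 × C: 3 H each → 6
  2 × C: 1 H each → 2
  1 × C: no H
  1 × C (aromatic): no H
  1 × F: no H
  1 × N: 1 H
  Total hydrogens = 14.
Molecular formula: C11H14FN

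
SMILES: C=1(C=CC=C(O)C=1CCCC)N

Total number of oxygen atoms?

1

The symbol for oxygen appears 1 time in the SMILES.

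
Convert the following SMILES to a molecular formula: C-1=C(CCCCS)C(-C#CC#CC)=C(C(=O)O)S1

Heavy atoms from the SMILES: 14 C, 2 O, 2 S.
Implicit hydrogens by atom environment:
  5 × C: no H
  4 × C: 2 H each → 8
  3 × C (aromatic): no H
  1 × C: 3 H
  1 × C (aromatic): 1 H
  1 × O: 1 H
  1 × O: no H
  1 × S: 1 H
  1 × S (aromatic): no H
  Total hydrogens = 14.
Molecular formula: C14H14O2S2

C14H14O2S2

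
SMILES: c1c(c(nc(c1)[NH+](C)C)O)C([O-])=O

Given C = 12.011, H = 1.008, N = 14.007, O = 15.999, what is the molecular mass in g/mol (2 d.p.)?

182.18

Molecular formula: C8H10N2O3.
M = 8×12.011 + 10×1.008 + 2×14.007 + 3×15.999 = 182.18 g/mol.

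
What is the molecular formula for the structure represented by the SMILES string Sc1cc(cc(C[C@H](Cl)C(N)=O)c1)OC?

Heavy atoms from the SMILES: 10 C, 1 Cl, 1 N, 2 O, 1 S.
Implicit hydrogens by atom environment:
  3 × C (aromatic): 1 H each → 3
  3 × C (aromatic): no H
  2 × O: no H
  1 × C: 3 H
  1 × C: 2 H
  1 × C: 1 H
  1 × C: no H
  1 × Cl: no H
  1 × N: 2 H
  1 × S: 1 H
  Total hydrogens = 12.
Molecular formula: C10H12ClNO2S

C10H12ClNO2S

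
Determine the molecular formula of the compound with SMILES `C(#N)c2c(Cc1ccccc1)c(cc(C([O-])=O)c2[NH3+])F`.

C15H11FN2O2

Heavy atoms from the SMILES: 15 C, 1 F, 2 N, 2 O.
Implicit hydrogens by atom environment:
  6 × C (aromatic): 1 H each → 6
  6 × C (aromatic): no H
  2 × C: no H
  1 × C: 2 H
  1 × F: no H
  1 × N (charge +1): 3 H
  1 × N: no H
  1 × O: no H
  1 × O (charge -1): no H
  Total hydrogens = 11.
Molecular formula: C15H11FN2O2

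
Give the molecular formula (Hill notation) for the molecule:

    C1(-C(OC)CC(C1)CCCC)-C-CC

C13H26O

Heavy atoms from the SMILES: 13 C, 1 O.
Implicit hydrogens by atom environment:
  7 × C: 2 H each → 14
  3 × C: 3 H each → 9
  3 × C: 1 H each → 3
  1 × O: no H
  Total hydrogens = 26.
Molecular formula: C13H26O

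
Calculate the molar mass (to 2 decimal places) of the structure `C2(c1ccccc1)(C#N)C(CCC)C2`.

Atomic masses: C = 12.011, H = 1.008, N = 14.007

185.27

Molecular formula: C13H15N.
M = 13×12.011 + 15×1.008 + 1×14.007 = 185.27 g/mol.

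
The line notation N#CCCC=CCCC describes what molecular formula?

Heavy atoms from the SMILES: 8 C, 1 N.
Implicit hydrogens by atom environment:
  4 × C: 2 H each → 8
  2 × C: 1 H each → 2
  1 × C: 3 H
  1 × C: no H
  1 × N: no H
  Total hydrogens = 13.
Molecular formula: C8H13N

C8H13N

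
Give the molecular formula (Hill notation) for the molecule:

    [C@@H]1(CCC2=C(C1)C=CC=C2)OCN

Heavy atoms from the SMILES: 11 C, 1 N, 1 O.
Implicit hydrogens by atom environment:
  4 × C: 2 H each → 8
  4 × C (aromatic): 1 H each → 4
  2 × C (aromatic): no H
  1 × C: 1 H
  1 × N: 2 H
  1 × O: no H
  Total hydrogens = 15.
Molecular formula: C11H15NO

C11H15NO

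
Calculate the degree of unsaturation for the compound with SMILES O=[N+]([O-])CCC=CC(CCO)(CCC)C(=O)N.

3

Molecular formula from the SMILES: C11H20N2O4.
DoU = (2C + 2 + N − H − X)/2 = (2·11 + 2 + 2 − 20 − 0)/2 = 6/2 = 3.
(Structurally: 0 ring(s) + 3 π bond(s) = 3.)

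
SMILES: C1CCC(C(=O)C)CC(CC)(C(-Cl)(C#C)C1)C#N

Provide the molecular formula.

C15H20ClNO

Heavy atoms from the SMILES: 15 C, 1 Cl, 1 N, 1 O.
Implicit hydrogens by atom environment:
  6 × C: 2 H each → 12
  5 × C: no H
  2 × C: 3 H each → 6
  2 × C: 1 H each → 2
  1 × Cl: no H
  1 × N: no H
  1 × O: no H
  Total hydrogens = 20.
Molecular formula: C15H20ClNO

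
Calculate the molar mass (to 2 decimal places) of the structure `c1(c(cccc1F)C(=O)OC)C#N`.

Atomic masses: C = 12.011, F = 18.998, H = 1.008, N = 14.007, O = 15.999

179.15

Molecular formula: C9H6FNO2.
M = 9×12.011 + 1×18.998 + 6×1.008 + 1×14.007 + 2×15.999 = 179.15 g/mol.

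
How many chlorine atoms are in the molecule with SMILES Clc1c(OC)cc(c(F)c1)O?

The symbol for chlorine appears 1 time in the SMILES.

1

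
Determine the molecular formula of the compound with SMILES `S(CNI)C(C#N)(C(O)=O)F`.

C4H4FIN2O2S

Heavy atoms from the SMILES: 4 C, 1 F, 1 I, 2 N, 2 O, 1 S.
Implicit hydrogens by atom environment:
  3 × C: no H
  1 × C: 2 H
  1 × F: no H
  1 × I: no H
  1 × N: 1 H
  1 × N: no H
  1 × O: 1 H
  1 × O: no H
  1 × S: no H
  Total hydrogens = 4.
Molecular formula: C4H4FIN2O2S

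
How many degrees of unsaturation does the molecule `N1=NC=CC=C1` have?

Molecular formula from the SMILES: C4H4N2.
DoU = (2C + 2 + N − H − X)/2 = (2·4 + 2 + 2 − 4 − 0)/2 = 8/2 = 4.
(Structurally: 1 ring(s) + 3 π bond(s) = 4.)

4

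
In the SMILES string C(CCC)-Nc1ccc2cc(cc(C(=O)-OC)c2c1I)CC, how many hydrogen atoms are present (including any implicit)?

Hydrogens are implicit in SMILES; fill each atom to its normal valence:
  6 × C (aromatic): no H
  4 × C: 2 H each → 8
  4 × C (aromatic): 1 H each → 4
  3 × C: 3 H each → 9
  2 × O: no H
  1 × C: no H
  1 × I: no H
  1 × N: 1 H
  Total hydrogens = 22.

22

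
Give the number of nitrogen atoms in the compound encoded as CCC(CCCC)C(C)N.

1

The symbol for nitrogen appears 1 time in the SMILES.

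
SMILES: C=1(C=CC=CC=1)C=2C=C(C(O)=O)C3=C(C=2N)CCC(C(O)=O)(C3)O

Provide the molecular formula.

C18H17NO5

Heavy atoms from the SMILES: 18 C, 1 N, 5 O.
Implicit hydrogens by atom environment:
  6 × C (aromatic): 1 H each → 6
  6 × C (aromatic): no H
  3 × C: 2 H each → 6
  3 × C: no H
  3 × O: 1 H each → 3
  2 × O: no H
  1 × N: 2 H
  Total hydrogens = 17.
Molecular formula: C18H17NO5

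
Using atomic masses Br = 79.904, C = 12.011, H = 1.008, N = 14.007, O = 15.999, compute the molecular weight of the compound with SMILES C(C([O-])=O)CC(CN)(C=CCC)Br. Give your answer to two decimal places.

249.13

Molecular formula: C9H15BrNO2-.
M = 1×79.904 + 9×12.011 + 15×1.008 + 1×14.007 + 2×15.999 = 249.13 g/mol.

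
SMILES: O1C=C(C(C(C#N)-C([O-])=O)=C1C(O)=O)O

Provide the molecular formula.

C8H4NO6-

Heavy atoms from the SMILES: 8 C, 1 N, 6 O.
Implicit hydrogens by atom environment:
  3 × C (aromatic): no H
  3 × C: no H
  2 × O: 1 H each → 2
  2 × O: no H
  1 × C (aromatic): 1 H
  1 × C: 1 H
  1 × N: no H
  1 × O (aromatic): no H
  1 × O (charge -1): no H
  Total hydrogens = 4.
Net charge -1.
Molecular formula: C8H4NO6-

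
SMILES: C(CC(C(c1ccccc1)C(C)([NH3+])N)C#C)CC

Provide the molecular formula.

C16H25N2+

Heavy atoms from the SMILES: 16 C, 2 N.
Implicit hydrogens by atom environment:
  5 × C (aromatic): 1 H each → 5
  3 × C: 2 H each → 6
  3 × C: 1 H each → 3
  2 × C: 3 H each → 6
  2 × C: no H
  1 × C (aromatic): no H
  1 × N (charge +1): 3 H
  1 × N: 2 H
  Total hydrogens = 25.
Net charge +1.
Molecular formula: C16H25N2+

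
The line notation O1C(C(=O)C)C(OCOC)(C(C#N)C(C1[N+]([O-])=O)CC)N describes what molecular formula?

Heavy atoms from the SMILES: 12 C, 3 N, 6 O.
Implicit hydrogens by atom environment:
  5 × O: no H
  4 × C: 1 H each → 4
  3 × C: 3 H each → 9
  3 × C: no H
  2 × C: 2 H each → 4
  1 × N: 2 H
  1 × N (charge +1): no H
  1 × N: no H
  1 × O (charge -1): no H
  Total hydrogens = 19.
Molecular formula: C12H19N3O6

C12H19N3O6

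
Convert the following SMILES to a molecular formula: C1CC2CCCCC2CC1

Heavy atoms from the SMILES: 10 C.
Implicit hydrogens by atom environment:
  8 × C: 2 H each → 16
  2 × C: 1 H each → 2
  Total hydrogens = 18.
Molecular formula: C10H18

C10H18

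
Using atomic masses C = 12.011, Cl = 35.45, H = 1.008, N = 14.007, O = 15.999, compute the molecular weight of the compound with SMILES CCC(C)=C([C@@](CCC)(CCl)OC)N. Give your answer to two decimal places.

Molecular formula: C11H22ClNO.
M = 11×12.011 + 1×35.45 + 22×1.008 + 1×14.007 + 1×15.999 = 219.75 g/mol.

219.75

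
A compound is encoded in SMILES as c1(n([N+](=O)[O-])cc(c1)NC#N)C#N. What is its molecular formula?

C6H3N5O2

Heavy atoms from the SMILES: 6 C, 5 N, 2 O.
Implicit hydrogens by atom environment:
  2 × C (aromatic): 1 H each → 2
  2 × C (aromatic): no H
  2 × C: no H
  2 × N: no H
  1 × N: 1 H
  1 × N (aromatic): no H
  1 × N (charge +1): no H
  1 × O: no H
  1 × O (charge -1): no H
  Total hydrogens = 3.
Molecular formula: C6H3N5O2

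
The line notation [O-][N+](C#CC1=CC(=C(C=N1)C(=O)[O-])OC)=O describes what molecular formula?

C9H5N2O5-

Heavy atoms from the SMILES: 9 C, 2 N, 5 O.
Implicit hydrogens by atom environment:
  3 × C (aromatic): no H
  3 × C: no H
  3 × O: no H
  2 × C (aromatic): 1 H each → 2
  2 × O (charge -1): no H
  1 × C: 3 H
  1 × N (aromatic): no H
  1 × N (charge +1): no H
  Total hydrogens = 5.
Net charge -1.
Molecular formula: C9H5N2O5-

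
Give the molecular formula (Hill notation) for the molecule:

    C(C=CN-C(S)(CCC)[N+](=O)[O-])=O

C7H12N2O3S

Heavy atoms from the SMILES: 7 C, 2 N, 3 O, 1 S.
Implicit hydrogens by atom environment:
  3 × C: 1 H each → 3
  2 × C: 2 H each → 4
  2 × O: no H
  1 × C: 3 H
  1 × C: no H
  1 × N: 1 H
  1 × N (charge +1): no H
  1 × O (charge -1): no H
  1 × S: 1 H
  Total hydrogens = 12.
Molecular formula: C7H12N2O3S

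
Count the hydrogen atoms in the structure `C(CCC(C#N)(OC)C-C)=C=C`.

15

Hydrogens are implicit in SMILES; fill each atom to its normal valence:
  4 × C: 2 H each → 8
  3 × C: no H
  2 × C: 3 H each → 6
  1 × C: 1 H
  1 × N: no H
  1 × O: no H
  Total hydrogens = 15.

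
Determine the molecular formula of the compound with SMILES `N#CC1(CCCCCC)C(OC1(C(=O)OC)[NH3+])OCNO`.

Heavy atoms from the SMILES: 13 C, 3 N, 5 O.
Implicit hydrogens by atom environment:
  6 × C: 2 H each → 12
  4 × C: no H
  4 × O: no H
  2 × C: 3 H each → 6
  1 × C: 1 H
  1 × N (charge +1): 3 H
  1 × N: 1 H
  1 × N: no H
  1 × O: 1 H
  Total hydrogens = 24.
Net charge +1.
Molecular formula: C13H24N3O5+

C13H24N3O5+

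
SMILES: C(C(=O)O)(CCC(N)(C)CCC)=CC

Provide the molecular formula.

Heavy atoms from the SMILES: 11 C, 1 N, 2 O.
Implicit hydrogens by atom environment:
  4 × C: 2 H each → 8
  3 × C: 3 H each → 9
  3 × C: no H
  1 × C: 1 H
  1 × N: 2 H
  1 × O: 1 H
  1 × O: no H
  Total hydrogens = 21.
Molecular formula: C11H21NO2

C11H21NO2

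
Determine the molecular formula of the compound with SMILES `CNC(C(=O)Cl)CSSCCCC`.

Heavy atoms from the SMILES: 8 C, 1 Cl, 1 N, 1 O, 2 S.
Implicit hydrogens by atom environment:
  4 × C: 2 H each → 8
  2 × C: 3 H each → 6
  2 × S: no H
  1 × C: 1 H
  1 × C: no H
  1 × Cl: no H
  1 × N: 1 H
  1 × O: no H
  Total hydrogens = 16.
Molecular formula: C8H16ClNOS2

C8H16ClNOS2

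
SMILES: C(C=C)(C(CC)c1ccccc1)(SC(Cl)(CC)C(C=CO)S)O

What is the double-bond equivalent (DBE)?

6

Molecular formula from the SMILES: C18H25ClO2S2.
DoU = (2C + 2 + N − H − X)/2 = (2·18 + 2 + 0 − 25 − 1)/2 = 12/2 = 6.
(Structurally: 1 ring(s) + 5 π bond(s) = 6.)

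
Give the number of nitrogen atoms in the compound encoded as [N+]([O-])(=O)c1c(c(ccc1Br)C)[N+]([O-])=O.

The symbol for nitrogen appears 2 times in the SMILES.

2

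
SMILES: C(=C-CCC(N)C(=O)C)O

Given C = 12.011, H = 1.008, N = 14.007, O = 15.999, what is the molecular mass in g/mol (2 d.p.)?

143.19

Molecular formula: C7H13NO2.
M = 7×12.011 + 13×1.008 + 1×14.007 + 2×15.999 = 143.19 g/mol.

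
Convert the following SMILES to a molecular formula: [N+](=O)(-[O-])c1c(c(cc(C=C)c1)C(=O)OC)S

C10H9NO4S

Heavy atoms from the SMILES: 10 C, 1 N, 4 O, 1 S.
Implicit hydrogens by atom environment:
  4 × C (aromatic): no H
  3 × O: no H
  2 × C (aromatic): 1 H each → 2
  1 × C: 3 H
  1 × C: 2 H
  1 × C: 1 H
  1 × C: no H
  1 × N (charge +1): no H
  1 × O (charge -1): no H
  1 × S: 1 H
  Total hydrogens = 9.
Molecular formula: C10H9NO4S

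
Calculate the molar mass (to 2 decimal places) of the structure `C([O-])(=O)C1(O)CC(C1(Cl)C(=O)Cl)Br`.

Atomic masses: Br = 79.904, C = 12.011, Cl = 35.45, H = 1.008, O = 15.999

Molecular formula: C6H4BrCl2O4-.
M = 1×79.904 + 6×12.011 + 2×35.45 + 4×1.008 + 4×15.999 = 290.90 g/mol.

290.90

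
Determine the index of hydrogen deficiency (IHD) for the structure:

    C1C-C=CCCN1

Molecular formula from the SMILES: C6H11N.
DoU = (2C + 2 + N − H − X)/2 = (2·6 + 2 + 1 − 11 − 0)/2 = 4/2 = 2.
(Structurally: 1 ring(s) + 1 π bond(s) = 2.)

2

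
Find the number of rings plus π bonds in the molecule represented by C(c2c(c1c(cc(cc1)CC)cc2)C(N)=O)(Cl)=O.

Molecular formula from the SMILES: C14H12ClNO2.
DoU = (2C + 2 + N − H − X)/2 = (2·14 + 2 + 1 − 12 − 1)/2 = 18/2 = 9.
(Structurally: 2 ring(s) + 7 π bond(s) = 9.)

9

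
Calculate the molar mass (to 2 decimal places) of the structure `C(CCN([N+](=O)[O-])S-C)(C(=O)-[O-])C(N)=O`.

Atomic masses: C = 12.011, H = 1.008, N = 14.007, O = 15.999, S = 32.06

Molecular formula: C6H10N3O5S-.
M = 6×12.011 + 10×1.008 + 3×14.007 + 5×15.999 + 1×32.06 = 236.22 g/mol.

236.22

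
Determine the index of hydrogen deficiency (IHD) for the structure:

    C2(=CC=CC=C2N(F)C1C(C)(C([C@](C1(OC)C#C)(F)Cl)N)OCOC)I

7

Molecular formula from the SMILES: C17H20ClF2IN2O3.
DoU = (2C + 2 + N − H − X)/2 = (2·17 + 2 + 2 − 20 − 4)/2 = 14/2 = 7.
(Structurally: 2 ring(s) + 5 π bond(s) = 7.)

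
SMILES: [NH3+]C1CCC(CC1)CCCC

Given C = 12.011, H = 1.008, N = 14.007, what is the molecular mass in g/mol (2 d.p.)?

156.29

Molecular formula: C10H22N+.
M = 10×12.011 + 22×1.008 + 1×14.007 = 156.29 g/mol.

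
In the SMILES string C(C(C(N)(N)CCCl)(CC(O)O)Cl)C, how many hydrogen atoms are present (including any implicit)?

Hydrogens are implicit in SMILES; fill each atom to its normal valence:
  4 × C: 2 H each → 8
  2 × C: no H
  2 × Cl: no H
  2 × N: 2 H each → 4
  2 × O: 1 H each → 2
  1 × C: 3 H
  1 × C: 1 H
  Total hydrogens = 18.

18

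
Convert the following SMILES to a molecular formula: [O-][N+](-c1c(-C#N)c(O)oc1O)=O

Heavy atoms from the SMILES: 5 C, 2 N, 5 O.
Implicit hydrogens by atom environment:
  4 × C (aromatic): no H
  2 × O: 1 H each → 2
  1 × C: no H
  1 × N (charge +1): no H
  1 × N: no H
  1 × O (aromatic): no H
  1 × O: no H
  1 × O (charge -1): no H
  Total hydrogens = 2.
Molecular formula: C5H2N2O5

C5H2N2O5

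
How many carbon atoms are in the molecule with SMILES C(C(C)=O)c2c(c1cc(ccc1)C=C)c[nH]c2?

15

The symbol for carbon appears 15 times in the SMILES. Lowercase c denotes aromatic carbon and counts toward C.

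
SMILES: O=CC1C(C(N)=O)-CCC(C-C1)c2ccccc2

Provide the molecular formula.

C15H19NO2

Heavy atoms from the SMILES: 15 C, 1 N, 2 O.
Implicit hydrogens by atom environment:
  5 × C (aromatic): 1 H each → 5
  4 × C: 2 H each → 8
  4 × C: 1 H each → 4
  2 × O: no H
  1 × C: no H
  1 × C (aromatic): no H
  1 × N: 2 H
  Total hydrogens = 19.
Molecular formula: C15H19NO2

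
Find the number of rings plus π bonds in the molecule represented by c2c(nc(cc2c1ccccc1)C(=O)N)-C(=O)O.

Molecular formula from the SMILES: C13H10N2O3.
DoU = (2C + 2 + N − H − X)/2 = (2·13 + 2 + 2 − 10 − 0)/2 = 20/2 = 10.
(Structurally: 2 ring(s) + 8 π bond(s) = 10.)

10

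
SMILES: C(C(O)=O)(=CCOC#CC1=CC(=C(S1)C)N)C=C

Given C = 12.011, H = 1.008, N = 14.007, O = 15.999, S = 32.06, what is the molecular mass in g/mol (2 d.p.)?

263.31

Molecular formula: C13H13NO3S.
M = 13×12.011 + 13×1.008 + 1×14.007 + 3×15.999 + 1×32.06 = 263.31 g/mol.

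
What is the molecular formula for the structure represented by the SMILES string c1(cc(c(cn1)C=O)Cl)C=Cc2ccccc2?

C14H10ClNO

Heavy atoms from the SMILES: 14 C, 1 Cl, 1 N, 1 O.
Implicit hydrogens by atom environment:
  7 × C (aromatic): 1 H each → 7
  4 × C (aromatic): no H
  3 × C: 1 H each → 3
  1 × Cl: no H
  1 × N (aromatic): no H
  1 × O: no H
  Total hydrogens = 10.
Molecular formula: C14H10ClNO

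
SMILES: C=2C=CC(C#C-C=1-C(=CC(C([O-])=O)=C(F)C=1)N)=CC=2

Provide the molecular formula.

Heavy atoms from the SMILES: 15 C, 1 F, 1 N, 2 O.
Implicit hydrogens by atom environment:
  7 × C (aromatic): 1 H each → 7
  5 × C (aromatic): no H
  3 × C: no H
  1 × F: no H
  1 × N: 2 H
  1 × O: no H
  1 × O (charge -1): no H
  Total hydrogens = 9.
Net charge -1.
Molecular formula: C15H9FNO2-

C15H9FNO2-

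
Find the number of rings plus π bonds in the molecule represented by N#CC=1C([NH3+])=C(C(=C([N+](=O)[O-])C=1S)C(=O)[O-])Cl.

8

Molecular formula from the SMILES: C8H4ClN3O4S.
DoU = (2C + 2 + N − H − X)/2 = (2·8 + 2 + 3 − 4 − 1)/2 = 16/2 = 8.
(Structurally: 1 ring(s) + 7 π bond(s) = 8.)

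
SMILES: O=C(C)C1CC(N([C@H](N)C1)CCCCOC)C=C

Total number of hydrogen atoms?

Hydrogens are implicit in SMILES; fill each atom to its normal valence:
  7 × C: 2 H each → 14
  4 × C: 1 H each → 4
  2 × C: 3 H each → 6
  2 × O: no H
  1 × C: no H
  1 × N: 2 H
  1 × N: no H
  Total hydrogens = 26.

26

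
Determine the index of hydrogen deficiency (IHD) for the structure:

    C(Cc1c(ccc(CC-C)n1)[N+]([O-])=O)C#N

Molecular formula from the SMILES: C11H13N3O2.
DoU = (2C + 2 + N − H − X)/2 = (2·11 + 2 + 3 − 13 − 0)/2 = 14/2 = 7.
(Structurally: 1 ring(s) + 6 π bond(s) = 7.)

7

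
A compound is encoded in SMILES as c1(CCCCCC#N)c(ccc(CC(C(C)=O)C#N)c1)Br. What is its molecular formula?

Heavy atoms from the SMILES: 1 Br, 17 C, 2 N, 1 O.
Implicit hydrogens by atom environment:
  6 × C: 2 H each → 12
  3 × C (aromatic): 1 H each → 3
  3 × C (aromatic): no H
  3 × C: no H
  2 × N: no H
  1 × Br: no H
  1 × C: 3 H
  1 × C: 1 H
  1 × O: no H
  Total hydrogens = 19.
Molecular formula: C17H19BrN2O

C17H19BrN2O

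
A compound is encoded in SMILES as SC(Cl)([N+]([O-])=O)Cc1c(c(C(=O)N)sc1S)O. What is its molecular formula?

C7H7ClN2O4S3

Heavy atoms from the SMILES: 7 C, 1 Cl, 2 N, 4 O, 3 S.
Implicit hydrogens by atom environment:
  4 × C (aromatic): no H
  2 × C: no H
  2 × O: no H
  2 × S: 1 H each → 2
  1 × C: 2 H
  1 × Cl: no H
  1 × N: 2 H
  1 × N (charge +1): no H
  1 × O: 1 H
  1 × O (charge -1): no H
  1 × S (aromatic): no H
  Total hydrogens = 7.
Molecular formula: C7H7ClN2O4S3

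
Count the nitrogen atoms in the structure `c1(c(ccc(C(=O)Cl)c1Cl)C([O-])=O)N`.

The symbol for nitrogen appears 1 time in the SMILES.

1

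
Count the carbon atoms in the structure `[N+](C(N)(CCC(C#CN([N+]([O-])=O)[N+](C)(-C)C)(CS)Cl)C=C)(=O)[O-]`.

12

The symbol for carbon appears 12 times in the SMILES. (Cl is a single chlorine, not C + l.)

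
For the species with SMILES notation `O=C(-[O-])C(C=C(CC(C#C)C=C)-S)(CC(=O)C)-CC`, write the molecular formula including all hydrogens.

C15H19O3S-

Heavy atoms from the SMILES: 15 C, 3 O, 1 S.
Implicit hydrogens by atom environment:
  5 × C: no H
  4 × C: 2 H each → 8
  4 × C: 1 H each → 4
  2 × C: 3 H each → 6
  2 × O: no H
  1 × O (charge -1): no H
  1 × S: 1 H
  Total hydrogens = 19.
Net charge -1.
Molecular formula: C15H19O3S-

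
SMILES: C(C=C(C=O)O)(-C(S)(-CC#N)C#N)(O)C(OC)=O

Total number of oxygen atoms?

5

The symbol for oxygen appears 5 times in the SMILES.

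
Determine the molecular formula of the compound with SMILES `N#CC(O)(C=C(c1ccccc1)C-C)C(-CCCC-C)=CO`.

C19H25NO2

Heavy atoms from the SMILES: 19 C, 1 N, 2 O.
Implicit hydrogens by atom environment:
  5 × C: 2 H each → 10
  5 × C (aromatic): 1 H each → 5
  4 × C: no H
  2 × C: 3 H each → 6
  2 × C: 1 H each → 2
  2 × O: 1 H each → 2
  1 × C (aromatic): no H
  1 × N: no H
  Total hydrogens = 25.
Molecular formula: C19H25NO2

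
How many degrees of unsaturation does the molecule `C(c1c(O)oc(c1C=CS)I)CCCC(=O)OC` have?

Molecular formula from the SMILES: C12H15IO4S.
DoU = (2C + 2 + N − H − X)/2 = (2·12 + 2 + 0 − 15 − 1)/2 = 10/2 = 5.
(Structurally: 1 ring(s) + 4 π bond(s) = 5.)

5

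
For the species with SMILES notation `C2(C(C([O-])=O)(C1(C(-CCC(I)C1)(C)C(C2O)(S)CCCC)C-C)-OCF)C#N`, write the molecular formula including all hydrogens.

C20H30FINO4S-

Heavy atoms from the SMILES: 20 C, 1 F, 1 I, 1 N, 4 O, 1 S.
Implicit hydrogens by atom environment:
  8 × C: 2 H each → 16
  6 × C: no H
  3 × C: 3 H each → 9
  3 × C: 1 H each → 3
  2 × O: no H
  1 × F: no H
  1 × I: no H
  1 × N: no H
  1 × O: 1 H
  1 × O (charge -1): no H
  1 × S: 1 H
  Total hydrogens = 30.
Net charge -1.
Molecular formula: C20H30FINO4S-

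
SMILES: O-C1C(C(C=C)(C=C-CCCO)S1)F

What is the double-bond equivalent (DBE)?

3

Molecular formula from the SMILES: C10H15FO2S.
DoU = (2C + 2 + N − H − X)/2 = (2·10 + 2 + 0 − 15 − 1)/2 = 6/2 = 3.
(Structurally: 1 ring(s) + 2 π bond(s) = 3.)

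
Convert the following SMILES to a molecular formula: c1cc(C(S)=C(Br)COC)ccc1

Heavy atoms from the SMILES: 1 Br, 10 C, 1 O, 1 S.
Implicit hydrogens by atom environment:
  5 × C (aromatic): 1 H each → 5
  2 × C: no H
  1 × Br: no H
  1 × C: 3 H
  1 × C: 2 H
  1 × C (aromatic): no H
  1 × O: no H
  1 × S: 1 H
  Total hydrogens = 11.
Molecular formula: C10H11BrOS

C10H11BrOS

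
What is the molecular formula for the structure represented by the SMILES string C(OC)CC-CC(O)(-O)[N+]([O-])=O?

Heavy atoms from the SMILES: 6 C, 1 N, 5 O.
Implicit hydrogens by atom environment:
  4 × C: 2 H each → 8
  2 × O: 1 H each → 2
  2 × O: no H
  1 × C: 3 H
  1 × C: no H
  1 × N (charge +1): no H
  1 × O (charge -1): no H
  Total hydrogens = 13.
Molecular formula: C6H13NO5

C6H13NO5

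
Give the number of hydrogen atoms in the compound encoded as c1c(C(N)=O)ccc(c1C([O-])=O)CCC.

Hydrogens are implicit in SMILES; fill each atom to its normal valence:
  3 × C (aromatic): 1 H each → 3
  3 × C (aromatic): no H
  2 × C: 2 H each → 4
  2 × C: no H
  2 × O: no H
  1 × C: 3 H
  1 × N: 2 H
  1 × O (charge -1): no H
  Total hydrogens = 12.

12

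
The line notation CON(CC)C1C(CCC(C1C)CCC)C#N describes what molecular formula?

Heavy atoms from the SMILES: 14 C, 2 N, 1 O.
Implicit hydrogens by atom environment:
  5 × C: 2 H each → 10
  4 × C: 3 H each → 12
  4 × C: 1 H each → 4
  2 × N: no H
  1 × C: no H
  1 × O: no H
  Total hydrogens = 26.
Molecular formula: C14H26N2O

C14H26N2O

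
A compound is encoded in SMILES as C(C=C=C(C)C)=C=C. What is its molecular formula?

C8H10

Heavy atoms from the SMILES: 8 C.
Implicit hydrogens by atom environment:
  3 × C: no H
  2 × C: 3 H each → 6
  2 × C: 1 H each → 2
  1 × C: 2 H
  Total hydrogens = 10.
Molecular formula: C8H10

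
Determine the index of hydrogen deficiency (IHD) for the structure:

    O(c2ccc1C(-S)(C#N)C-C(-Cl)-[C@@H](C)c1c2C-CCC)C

Molecular formula from the SMILES: C17H22ClNOS.
DoU = (2C + 2 + N − H − X)/2 = (2·17 + 2 + 1 − 22 − 1)/2 = 14/2 = 7.
(Structurally: 2 ring(s) + 5 π bond(s) = 7.)

7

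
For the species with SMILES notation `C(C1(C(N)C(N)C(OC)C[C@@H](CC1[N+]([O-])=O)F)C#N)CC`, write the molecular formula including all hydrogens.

Heavy atoms from the SMILES: 13 C, 1 F, 4 N, 3 O.
Implicit hydrogens by atom environment:
  5 × C: 1 H each → 5
  4 × C: 2 H each → 8
  2 × C: 3 H each → 6
  2 × C: no H
  2 × N: 2 H each → 4
  2 × O: no H
  1 × F: no H
  1 × N (charge +1): no H
  1 × N: no H
  1 × O (charge -1): no H
  Total hydrogens = 23.
Molecular formula: C13H23FN4O3

C13H23FN4O3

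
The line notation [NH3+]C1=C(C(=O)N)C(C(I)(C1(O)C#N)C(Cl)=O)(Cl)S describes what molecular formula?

Heavy atoms from the SMILES: 8 C, 2 Cl, 1 I, 3 N, 3 O, 1 S.
Implicit hydrogens by atom environment:
  8 × C: no H
  2 × Cl: no H
  2 × O: no H
  1 × I: no H
  1 × N (charge +1): 3 H
  1 × N: 2 H
  1 × N: no H
  1 × O: 1 H
  1 × S: 1 H
  Total hydrogens = 7.
Net charge +1.
Molecular formula: C8H7Cl2IN3O3S+

C8H7Cl2IN3O3S+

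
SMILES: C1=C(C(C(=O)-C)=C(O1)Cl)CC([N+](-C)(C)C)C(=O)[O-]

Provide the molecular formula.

Heavy atoms from the SMILES: 12 C, 1 Cl, 1 N, 4 O.
Implicit hydrogens by atom environment:
  4 × C: 3 H each → 12
  3 × C (aromatic): no H
  2 × C: no H
  2 × O: no H
  1 × C: 2 H
  1 × C (aromatic): 1 H
  1 × C: 1 H
  1 × Cl: no H
  1 × N (charge +1): no H
  1 × O (aromatic): no H
  1 × O (charge -1): no H
  Total hydrogens = 16.
Molecular formula: C12H16ClNO4

C12H16ClNO4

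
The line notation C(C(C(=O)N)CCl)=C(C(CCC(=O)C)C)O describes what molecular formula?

C11H18ClNO3

Heavy atoms from the SMILES: 11 C, 1 Cl, 1 N, 3 O.
Implicit hydrogens by atom environment:
  3 × C: 2 H each → 6
  3 × C: 1 H each → 3
  3 × C: no H
  2 × C: 3 H each → 6
  2 × O: no H
  1 × Cl: no H
  1 × N: 2 H
  1 × O: 1 H
  Total hydrogens = 18.
Molecular formula: C11H18ClNO3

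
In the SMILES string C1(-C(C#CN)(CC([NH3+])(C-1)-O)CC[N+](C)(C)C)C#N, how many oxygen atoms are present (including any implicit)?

1

The symbol for oxygen appears 1 time in the SMILES.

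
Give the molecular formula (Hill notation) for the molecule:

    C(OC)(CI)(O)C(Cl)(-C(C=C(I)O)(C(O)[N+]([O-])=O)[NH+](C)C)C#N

Heavy atoms from the SMILES: 11 C, 1 Cl, 2 I, 3 N, 6 O.
Implicit hydrogens by atom environment:
  5 × C: no H
  3 × C: 3 H each → 9
  3 × O: 1 H each → 3
  2 × C: 1 H each → 2
  2 × I: no H
  2 × O: no H
  1 × C: 2 H
  1 × Cl: no H
  1 × N (charge +1): 1 H
  1 × N: no H
  1 × N (charge +1): no H
  1 × O (charge -1): no H
  Total hydrogens = 17.
Net charge +1.
Molecular formula: C11H17ClI2N3O6+

C11H17ClI2N3O6+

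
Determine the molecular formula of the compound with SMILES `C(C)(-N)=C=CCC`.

Heavy atoms from the SMILES: 6 C, 1 N.
Implicit hydrogens by atom environment:
  2 × C: 3 H each → 6
  2 × C: no H
  1 × C: 2 H
  1 × C: 1 H
  1 × N: 2 H
  Total hydrogens = 11.
Molecular formula: C6H11N

C6H11N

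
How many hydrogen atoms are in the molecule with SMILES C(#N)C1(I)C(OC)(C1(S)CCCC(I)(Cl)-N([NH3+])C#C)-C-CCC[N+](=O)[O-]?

22

Hydrogens are implicit in SMILES; fill each atom to its normal valence:
  7 × C: 2 H each → 14
  6 × C: no H
  2 × I: no H
  2 × N: no H
  2 × O: no H
  1 × C: 3 H
  1 × C: 1 H
  1 × Cl: no H
  1 × N (charge +1): 3 H
  1 × N (charge +1): no H
  1 × O (charge -1): no H
  1 × S: 1 H
  Total hydrogens = 22.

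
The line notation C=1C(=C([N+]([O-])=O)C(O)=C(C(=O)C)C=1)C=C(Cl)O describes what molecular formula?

C10H8ClNO5

Heavy atoms from the SMILES: 10 C, 1 Cl, 1 N, 5 O.
Implicit hydrogens by atom environment:
  4 × C (aromatic): no H
  2 × C (aromatic): 1 H each → 2
  2 × C: no H
  2 × O: 1 H each → 2
  2 × O: no H
  1 × C: 3 H
  1 × C: 1 H
  1 × Cl: no H
  1 × N (charge +1): no H
  1 × O (charge -1): no H
  Total hydrogens = 8.
Molecular formula: C10H8ClNO5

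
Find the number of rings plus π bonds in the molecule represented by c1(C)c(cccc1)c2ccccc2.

8

Molecular formula from the SMILES: C13H12.
DoU = (2C + 2 + N − H − X)/2 = (2·13 + 2 + 0 − 12 − 0)/2 = 16/2 = 8.
(Structurally: 2 ring(s) + 6 π bond(s) = 8.)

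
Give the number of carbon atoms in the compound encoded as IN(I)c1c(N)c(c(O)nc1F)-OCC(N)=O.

The symbol for carbon appears 7 times in the SMILES. Lowercase c denotes aromatic carbon and counts toward C.

7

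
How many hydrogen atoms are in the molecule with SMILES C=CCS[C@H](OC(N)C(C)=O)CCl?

Hydrogens are implicit in SMILES; fill each atom to its normal valence:
  3 × C: 2 H each → 6
  3 × C: 1 H each → 3
  2 × O: no H
  1 × C: 3 H
  1 × C: no H
  1 × Cl: no H
  1 × N: 2 H
  1 × S: no H
  Total hydrogens = 14.

14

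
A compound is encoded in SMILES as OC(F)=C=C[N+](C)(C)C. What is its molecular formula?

Heavy atoms from the SMILES: 6 C, 1 F, 1 N, 1 O.
Implicit hydrogens by atom environment:
  3 × C: 3 H each → 9
  2 × C: no H
  1 × C: 1 H
  1 × F: no H
  1 × N (charge +1): no H
  1 × O: 1 H
  Total hydrogens = 11.
Net charge +1.
Molecular formula: C6H11FNO+

C6H11FNO+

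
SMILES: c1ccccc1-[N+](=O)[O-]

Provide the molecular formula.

Heavy atoms from the SMILES: 6 C, 1 N, 2 O.
Implicit hydrogens by atom environment:
  5 × C (aromatic): 1 H each → 5
  1 × C (aromatic): no H
  1 × N (charge +1): no H
  1 × O: no H
  1 × O (charge -1): no H
  Total hydrogens = 5.
Molecular formula: C6H5NO2

C6H5NO2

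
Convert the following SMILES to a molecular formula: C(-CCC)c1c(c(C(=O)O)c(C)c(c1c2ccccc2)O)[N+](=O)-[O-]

C18H19NO5

Heavy atoms from the SMILES: 18 C, 1 N, 5 O.
Implicit hydrogens by atom environment:
  7 × C (aromatic): no H
  5 × C (aromatic): 1 H each → 5
  3 × C: 2 H each → 6
  2 × C: 3 H each → 6
  2 × O: 1 H each → 2
  2 × O: no H
  1 × C: no H
  1 × N (charge +1): no H
  1 × O (charge -1): no H
  Total hydrogens = 19.
Molecular formula: C18H19NO5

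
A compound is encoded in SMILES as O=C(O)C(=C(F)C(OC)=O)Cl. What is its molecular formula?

Heavy atoms from the SMILES: 5 C, 1 Cl, 1 F, 4 O.
Implicit hydrogens by atom environment:
  4 × C: no H
  3 × O: no H
  1 × C: 3 H
  1 × Cl: no H
  1 × F: no H
  1 × O: 1 H
  Total hydrogens = 4.
Molecular formula: C5H4ClFO4

C5H4ClFO4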